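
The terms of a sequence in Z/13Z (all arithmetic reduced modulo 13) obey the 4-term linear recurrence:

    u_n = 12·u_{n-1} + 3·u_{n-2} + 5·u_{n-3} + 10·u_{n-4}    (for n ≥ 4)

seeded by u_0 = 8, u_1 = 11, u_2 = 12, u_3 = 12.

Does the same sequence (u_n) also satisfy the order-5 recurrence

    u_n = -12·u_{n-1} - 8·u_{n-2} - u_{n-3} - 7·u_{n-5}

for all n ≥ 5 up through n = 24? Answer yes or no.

Terms u_0..u_24: 8, 11, 12, 12, 3, 8, 12, 4, 11, 11, 6, 5, 9, 3, 5, 8, 8, 6, 4, 4, 1, 0, 11, 8, 9
n=5: candidate gives 8, actual u_5 = 8 ✓
n=6: candidate gives 12, actual u_6 = 12 ✓
n=7: candidate gives 4, actual u_7 = 4 ✓
n=8: candidate gives 11, actual u_8 = 11 ✓
n=9: candidate gives 11, actual u_9 = 11 ✓
n=10: candidate gives 6, actual u_10 = 6 ✓
n=11: candidate gives 5, actual u_11 = 5 ✓
n=12: candidate gives 9, actual u_12 = 9 ✓
n=13: candidate gives 3, actual u_13 = 3 ✓
n=14: candidate gives 5, actual u_14 = 5 ✓
n=15: candidate gives 8, actual u_15 = 8 ✓
n=16: candidate gives 8, actual u_16 = 8 ✓
n=17: candidate gives 6, actual u_17 = 6 ✓
n=18: candidate gives 4, actual u_18 = 4 ✓
n=19: candidate gives 4, actual u_19 = 4 ✓
n=20: candidate gives 1, actual u_20 = 1 ✓
n=21: candidate gives 0, actual u_21 = 0 ✓
n=22: candidate gives 11, actual u_22 = 11 ✓
n=23: candidate gives 8, actual u_23 = 8 ✓
n=24: candidate gives 9, actual u_24 = 9 ✓

yes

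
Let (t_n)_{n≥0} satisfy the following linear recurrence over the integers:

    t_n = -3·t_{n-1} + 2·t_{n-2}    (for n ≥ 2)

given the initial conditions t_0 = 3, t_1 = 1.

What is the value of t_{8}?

t_2 = -3·1 + 2·3 = 3
t_3 = -3·3 + 2·1 = -7
t_4 = -3·-7 + 2·3 = 27
t_5 = -3·27 + 2·-7 = -95
t_6 = -3·-95 + 2·27 = 339
t_7 = -3·339 + 2·-95 = -1207
t_8 = -3·-1207 + 2·339 = 4299

4299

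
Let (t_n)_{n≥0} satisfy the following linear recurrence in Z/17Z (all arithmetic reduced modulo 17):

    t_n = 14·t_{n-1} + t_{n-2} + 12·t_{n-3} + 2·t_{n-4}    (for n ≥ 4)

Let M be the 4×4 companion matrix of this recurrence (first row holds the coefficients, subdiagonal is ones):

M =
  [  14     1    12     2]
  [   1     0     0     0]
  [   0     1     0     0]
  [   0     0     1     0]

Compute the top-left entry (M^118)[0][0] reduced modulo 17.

(M^118)[0][0] is the top entry after applying M 118 times to the unit state (1, 0, 0, 0). Equivalently it is h_{121} for the auxiliary sequence (h_n) obeying the same recurrence with h_3 = 1 and h_i = 0 for 0 ≤ i < 3:
h_4 = 14·1 + 1·0 + 12·0 + 2·0 = 14
h_5 = 14·14 + 1·1 + 12·0 + 2·0 = 10
h_6 = 14·10 + 1·14 + 12·1 + 2·0 = 13
h_7 = 14·13 + 1·10 + 12·14 + 2·1 = 5
h_8 = 14·5 + 1·13 + 12·10 + 2·14 = 10
h_9 = 14·10 + 1·5 + 12·13 + 2·10 = 15
h_10 = 14·15 + 1·10 + 12·5 + 2·13 = 0
h_11 = 14·0 + 1·15 + 12·10 + 2·5 = 9
h_12 = 14·9 + 1·0 + 12·15 + 2·10 = 3
h_13 = 14·3 + 1·9 + 12·0 + 2·15 = 13
h_14 = 14·13 + 1·3 + 12·9 + 2·0 = 4
h_15 = 14·4 + 1·13 + 12·3 + 2·9 = 4
h_16 = 14·4 + 1·4 + 12·13 + 2·3 = 1
h_17 = 14·1 + 1·4 + 12·4 + 2·13 = 7
h_18 = 14·7 + 1·1 + 12·4 + 2·4 = 2
h_19 = 14·2 + 1·7 + 12·1 + 2·4 = 4
h_20 = 14·4 + 1·2 + 12·7 + 2·1 = 8
h_21 = 14·8 + 1·4 + 12·2 + 2·7 = 1
h_22 = 14·1 + 1·8 + 12·4 + 2·2 = 6
h_23 = 14·6 + 1·1 + 12·8 + 2·4 = 2
h_24 = 14·2 + 1·6 + 12·1 + 2·8 = 11
h_25 = 14·11 + 1·2 + 12·6 + 2·1 = 9
h_26 = 14·9 + 1·11 + 12·2 + 2·6 = 3
h_27 = 14·3 + 1·9 + 12·11 + 2·2 = 0
h_28 = 14·0 + 1·3 + 12·9 + 2·11 = 14
h_29 = 14·14 + 1·0 + 12·3 + 2·9 = 12
h_30 = 14·12 + 1·14 + 12·0 + 2·3 = 1
h_31 = 14·1 + 1·12 + 12·14 + 2·0 = 7
h_32 = 14·7 + 1·1 + 12·12 + 2·14 = 16
h_33 = 14·16 + 1·7 + 12·1 + 2·12 = 12
h_34 = 14·12 + 1·16 + 12·7 + 2·1 = 15
h_35 = 14·15 + 1·12 + 12·16 + 2·7 = 3
h_36 = 14·3 + 1·15 + 12·12 + 2·16 = 12
h_37 = 14·12 + 1·3 + 12·15 + 2·12 = 1
h_38 = 14·1 + 1·12 + 12·3 + 2·15 = 7
h_39 = 14·7 + 1·1 + 12·12 + 2·3 = 11
h_40 = 14·11 + 1·7 + 12·1 + 2·12 = 10
h_41 = 14·10 + 1·11 + 12·7 + 2·1 = 16
h_42 = 14·16 + 1·10 + 12·11 + 2·7 = 6
h_43 = 14·6 + 1·16 + 12·10 + 2·11 = 4
h_44 = 14·4 + 1·6 + 12·16 + 2·10 = 2
h_45 = 14·2 + 1·4 + 12·6 + 2·16 = 0
h_46 = 14·0 + 1·2 + 12·4 + 2·6 = 11
h_47 = 14·11 + 1·0 + 12·2 + 2·4 = 16
h_48 = 14·16 + 1·11 + 12·0 + 2·2 = 1
h_49 = 14·1 + 1·16 + 12·11 + 2·0 = 9
h_50 = 14·9 + 1·1 + 12·16 + 2·11 = 1
h_51 = 14·1 + 1·9 + 12·1 + 2·16 = 16
h_52 = 14·16 + 1·1 + 12·9 + 2·1 = 12
h_53 = 14·12 + 1·16 + 12·1 + 2·9 = 10
h_54 = 14·10 + 1·12 + 12·16 + 2·1 = 6
h_55 = 14·6 + 1·10 + 12·12 + 2·16 = 15
h_56 = 14·15 + 1·6 + 12·10 + 2·12 = 3
h_57 = 14·3 + 1·15 + 12·6 + 2·10 = 13
h_58 = 14·13 + 1·3 + 12·15 + 2·6 = 3
h_59 = 14·3 + 1·13 + 12·3 + 2·15 = 2
h_60 = 14·2 + 1·3 + 12·13 + 2·3 = 6
h_61 = 14·6 + 1·2 + 12·3 + 2·13 = 12
h_62 = 14·12 + 1·6 + 12·2 + 2·3 = 0
h_63 = 14·0 + 1·12 + 12·6 + 2·2 = 3
h_64 = 14·3 + 1·0 + 12·12 + 2·6 = 11
h_65 = 14·11 + 1·3 + 12·0 + 2·12 = 11
h_66 = 14·11 + 1·11 + 12·3 + 2·0 = 14
h_67 = 14·14 + 1·11 + 12·11 + 2·3 = 5
h_68 = 14·5 + 1·14 + 12·11 + 2·11 = 0
h_69 = 14·0 + 1·5 + 12·14 + 2·11 = 8
h_70 = 14·8 + 1·0 + 12·5 + 2·14 = 13
h_71 = 14·13 + 1·8 + 12·0 + 2·5 = 13
h_72 = 14·13 + 1·13 + 12·8 + 2·0 = 2
h_73 = 14·2 + 1·13 + 12·13 + 2·8 = 9
h_74 = 14·9 + 1·2 + 12·13 + 2·13 = 4
h_75 = 14·4 + 1·9 + 12·2 + 2·13 = 13
h_76 = 14·13 + 1·4 + 12·9 + 2·2 = 9
h_77 = 14·9 + 1·13 + 12·4 + 2·9 = 1
h_78 = 14·1 + 1·9 + 12·13 + 2·4 = 0
h_79 = 14·0 + 1·1 + 12·9 + 2·13 = 16
h_80 = 14·16 + 1·0 + 12·1 + 2·9 = 16
h_81 = 14·16 + 1·16 + 12·0 + 2·1 = 4
h_82 = 14·4 + 1·16 + 12·16 + 2·0 = 9
h_83 = 14·9 + 1·4 + 12·16 + 2·16 = 14
h_84 = 14·14 + 1·9 + 12·4 + 2·16 = 13
h_85 = 14·13 + 1·14 + 12·9 + 2·4 = 6
h_86 = 14·6 + 1·13 + 12·14 + 2·9 = 11
h_87 = 14·11 + 1·6 + 12·13 + 2·14 = 4
h_88 = 14·4 + 1·11 + 12·6 + 2·13 = 12
h_89 = 14·12 + 1·4 + 12·11 + 2·6 = 10
h_90 = 14·10 + 1·12 + 12·4 + 2·11 = 1
h_91 = 14·1 + 1·10 + 12·12 + 2·4 = 6
h_92 = 14·6 + 1·1 + 12·10 + 2·12 = 8
h_93 = 14·8 + 1·6 + 12·1 + 2·10 = 14
h_94 = 14·14 + 1·8 + 12·6 + 2·1 = 6
h_95 = 14·6 + 1·14 + 12·8 + 2·6 = 2
h_96 = 14·2 + 1·6 + 12·14 + 2·8 = 14
h_97 = 14·14 + 1·2 + 12·6 + 2·14 = 9
h_98 = 14·9 + 1·14 + 12·2 + 2·6 = 6
h_99 = 14·6 + 1·9 + 12·14 + 2·2 = 10
h_100 = 14·10 + 1·6 + 12·9 + 2·14 = 10
h_101 = 14·10 + 1·10 + 12·6 + 2·9 = 2
h_102 = 14·2 + 1·10 + 12·10 + 2·6 = 0
h_103 = 14·0 + 1·2 + 12·10 + 2·10 = 6
h_104 = 14·6 + 1·0 + 12·2 + 2·10 = 9
h_105 = 14·9 + 1·6 + 12·0 + 2·2 = 0
h_106 = 14·0 + 1·9 + 12·6 + 2·0 = 13
h_107 = 14·13 + 1·0 + 12·9 + 2·6 = 13
h_108 = 14·13 + 1·13 + 12·0 + 2·9 = 9
h_109 = 14·9 + 1·13 + 12·13 + 2·0 = 6
h_110 = 14·6 + 1·9 + 12·13 + 2·13 = 3
h_111 = 14·3 + 1·6 + 12·9 + 2·13 = 12
h_112 = 14·12 + 1·3 + 12·6 + 2·9 = 6
h_113 = 14·6 + 1·12 + 12·3 + 2·6 = 8
h_114 = 14·8 + 1·6 + 12·12 + 2·3 = 13
h_115 = 14·13 + 1·8 + 12·6 + 2·12 = 14
h_116 = 14·14 + 1·13 + 12·8 + 2·6 = 11
h_117 = 14·11 + 1·14 + 12·13 + 2·8 = 0
h_118 = 14·0 + 1·11 + 12·14 + 2·13 = 1
h_119 = 14·1 + 1·0 + 12·11 + 2·14 = 4
h_120 = 14·4 + 1·1 + 12·0 + 2·11 = 11
h_121 = 14·11 + 1·4 + 12·1 + 2·0 = 0

0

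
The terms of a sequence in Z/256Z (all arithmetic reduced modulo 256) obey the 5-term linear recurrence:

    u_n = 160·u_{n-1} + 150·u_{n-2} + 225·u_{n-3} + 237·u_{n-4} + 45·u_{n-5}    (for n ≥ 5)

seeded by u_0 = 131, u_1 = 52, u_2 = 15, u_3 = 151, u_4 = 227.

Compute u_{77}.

u_5 = 160·227 + 150·151 + 225·15 + 237·52 + 45·131 = 180
u_6 = 160·180 + 150·227 + 225·151 + 237·15 + 45·52 = 64
u_7 = 160·64 + 150·180 + 225·227 + 237·151 + 45·15 = 105
u_8 = 160·105 + 150·64 + 225·180 + 237·227 + 45·151 = 6
u_9 = 160·6 + 150·105 + 225·64 + 237·180 + 45·227 = 17
u_10 = 160·17 + 150·6 + 225·105 + 237·64 + 45·180 = 81
u_11 = 160·81 + 150·17 + 225·6 + 237·105 + 45·64 = 81
u_12 = 160·81 + 150·81 + 225·17 + 237·6 + 45·105 = 10
u_13 = 160·10 + 150·81 + 225·81 + 237·17 + 45·6 = 178
u_14 = 160·178 + 150·10 + 225·81 + 237·81 + 45·17 = 71
u_15 = 160·71 + 150·178 + 225·10 + 237·81 + 45·81 = 176
u_16 = 160·176 + 150·71 + 225·178 + 237·10 + 45·81 = 139
u_17 = 160·139 + 150·176 + 225·71 + 237·178 + 45·10 = 243
u_18 = 160·243 + 150·139 + 225·176 + 237·71 + 45·178 = 7
u_19 = 160·7 + 150·243 + 225·139 + 237·176 + 45·71 = 88
u_20 = 160·88 + 150·7 + 225·243 + 237·139 + 45·176 = 76
u_21 = 160·76 + 150·88 + 225·7 + 237·243 + 45·139 = 157
u_22 = 160·157 + 150·76 + 225·88 + 237·7 + 45·243 = 50
u_23 = 160·50 + 150·157 + 225·76 + 237·88 + 45·7 = 189
u_24 = 160·189 + 150·50 + 225·157 + 237·76 + 45·88 = 61
u_25 = 160·61 + 150·189 + 225·50 + 237·157 + 45·76 = 133
u_26 = 160·133 + 150·61 + 225·189 + 237·50 + 45·157 = 222
u_27 = 160·222 + 150·133 + 225·61 + 237·189 + 45·50 = 14
u_28 = 160·14 + 150·222 + 225·133 + 237·61 + 45·189 = 107
u_29 = 160·107 + 150·14 + 225·222 + 237·133 + 45·61 = 12
u_30 = 160·12 + 150·107 + 225·14 + 237·222 + 45·133 = 103
u_31 = 160·103 + 150·12 + 225·107 + 237·14 + 45·222 = 111
u_32 = 160·111 + 150·103 + 225·12 + 237·107 + 45·14 = 203
u_33 = 160·203 + 150·111 + 225·103 + 237·12 + 45·107 = 92
u_34 = 160·92 + 150·203 + 225·111 + 237·103 + 45·12 = 120
u_35 = 160·120 + 150·92 + 225·203 + 237·111 + 45·103 = 49
u_36 = 160·49 + 150·120 + 225·92 + 237·203 + 45·111 = 62
u_37 = 160·62 + 150·49 + 225·120 + 237·92 + 45·203 = 201
u_38 = 160·201 + 150·62 + 225·49 + 237·120 + 45·92 = 73
u_39 = 160·73 + 150·201 + 225·62 + 237·49 + 45·120 = 89
u_40 = 160·89 + 150·73 + 225·201 + 237·62 + 45·49 = 18
u_41 = 160·18 + 150·89 + 225·73 + 237·201 + 45·62 = 138
u_42 = 160·138 + 150·18 + 225·89 + 237·73 + 45·201 = 239
u_43 = 160·239 + 150·138 + 225·18 + 237·89 + 45·73 = 72
u_44 = 160·72 + 150·239 + 225·138 + 237·18 + 45·89 = 163
u_45 = 160·163 + 150·72 + 225·239 + 237·138 + 45·18 = 11
u_46 = 160·11 + 150·163 + 225·72 + 237·239 + 45·138 = 47
u_47 = 160·47 + 150·11 + 225·163 + 237·72 + 45·239 = 192
u_48 = 160·192 + 150·47 + 225·11 + 237·163 + 45·72 = 196
u_49 = 160·196 + 150·192 + 225·47 + 237·11 + 45·163 = 37
u_50 = 160·37 + 150·196 + 225·192 + 237·47 + 45·11 = 42
u_51 = 160·42 + 150·37 + 225·196 + 237·192 + 45·47 = 53
u_52 = 160·53 + 150·42 + 225·37 + 237·196 + 45·192 = 117
u_53 = 160·117 + 150·53 + 225·42 + 237·37 + 45·196 = 205
u_54 = 160·205 + 150·117 + 225·53 + 237·42 + 45·37 = 166
u_55 = 160·166 + 150·205 + 225·117 + 237·53 + 45·42 = 38
u_56 = 160·38 + 150·166 + 225·205 + 237·117 + 45·53 = 211
u_57 = 160·211 + 150·38 + 225·166 + 237·205 + 45·117 = 100
u_58 = 160·100 + 150·211 + 225·38 + 237·166 + 45·205 = 63
u_59 = 160·63 + 150·100 + 225·211 + 237·38 + 45·166 = 199
u_60 = 160·199 + 150·63 + 225·100 + 237·211 + 45·38 = 51
u_61 = 160·51 + 150·199 + 225·63 + 237·100 + 45·211 = 132
u_62 = 160·132 + 150·51 + 225·199 + 237·63 + 45·100 = 48
u_63 = 160·48 + 150·132 + 225·51 + 237·199 + 45·63 = 121
u_64 = 160·121 + 150·48 + 225·132 + 237·51 + 45·199 = 246
u_65 = 160·246 + 150·121 + 225·48 + 237·132 + 45·51 = 1
u_66 = 160·1 + 150·246 + 225·121 + 237·48 + 45·132 = 193
u_67 = 160·193 + 150·1 + 225·246 + 237·121 + 45·48 = 225
u_68 = 160·225 + 150·193 + 225·1 + 237·246 + 45·121 = 154
u_69 = 160·154 + 150·225 + 225·193 + 237·1 + 45·246 = 226
u_70 = 160·226 + 150·154 + 225·225 + 237·193 + 45·1 = 23
u_71 = 160·23 + 150·226 + 225·154 + 237·225 + 45·193 = 96
u_72 = 160·96 + 150·23 + 225·226 + 237·154 + 45·225 = 59
u_73 = 160·59 + 150·96 + 225·23 + 237·226 + 45·154 = 163
u_74 = 160·163 + 150·59 + 225·96 + 237·23 + 45·226 = 215
u_75 = 160·215 + 150·163 + 225·59 + 237·96 + 45·23 = 168
u_76 = 160·168 + 150·215 + 225·163 + 237·59 + 45·96 = 188
u_77 = 160·188 + 150·168 + 225·215 + 237·163 + 45·59 = 45

45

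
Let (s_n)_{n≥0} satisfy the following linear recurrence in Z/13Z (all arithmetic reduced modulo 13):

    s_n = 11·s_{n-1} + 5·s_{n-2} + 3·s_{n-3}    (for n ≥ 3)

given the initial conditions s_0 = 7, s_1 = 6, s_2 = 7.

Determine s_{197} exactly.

2

s_3 = 11·7 + 5·6 + 3·7 = 11
s_4 = 11·11 + 5·7 + 3·6 = 5
s_5 = 11·5 + 5·11 + 3·7 = 1
s_6 = 11·1 + 5·5 + 3·11 = 4
s_7 = 11·4 + 5·1 + 3·5 = 12
s_8 = 11·12 + 5·4 + 3·1 = 12
Continuing the recurrence:
  s_9 = 9;  s_10 = 0;  s_11 = 3;  s_12 = 8;  s_13 = 12;  s_14 = 12
  s_15 = 8;  s_16 = 2;  s_17 = 7;  s_18 = 7;  s_19 = 1;  s_20 = 2
  s_21 = 9;  s_22 = 8;  s_23 = 9;  s_24 = 10;  s_25 = 10;  s_26 = 5
  s_27 = 5;  s_28 = 6;  s_29 = 2;  s_30 = 2;  s_31 = 11;  s_32 = 7
  s_33 = 8;  s_34 = 0;  s_35 = 9;  s_36 = 6;  s_37 = 7;  s_38 = 4
  s_39 = 6;  s_40 = 3;  s_41 = 10;  s_42 = 0;  s_43 = 7;  s_44 = 3
  s_45 = 3;  s_46 = 4;  s_47 = 3;  s_48 = 10;  s_49 = 7;  s_50 = 6
  s_51 = 1;  s_52 = 10;  s_53 = 3;  s_54 = 8;  s_55 = 3;  s_56 = 4
  s_57 = 5;  s_58 = 6;  s_59 = 12;  s_60 = 8;  s_61 = 10;  s_62 = 4
  s_63 = 1;  s_64 = 9;  s_65 = 12;  s_66 = 11;  s_67 = 0;  s_68 = 0
  s_69 = 7;  s_70 = 12;  s_71 = 11;  s_72 = 7;  s_73 = 12;  s_74 = 5
  s_75 = 6;  s_76 = 10;  s_77 = 12;  s_78 = 5;  s_79 = 2;  s_80 = 5
  s_81 = 2;  s_82 = 1;  s_83 = 10;  s_84 = 4;  s_85 = 6;  s_86 = 12
  s_87 = 5;  s_88 = 3;  s_89 = 3;  s_90 = 11;  s_91 = 2;  s_92 = 8
  s_93 = 1;  s_94 = 5;  s_95 = 6;  s_96 = 3;  s_97 = 0;  s_98 = 7
  s_99 = 8;  s_100 = 6;  s_101 = 10;  s_102 = 8;  s_103 = 0;  s_104 = 5
  s_105 = 1;  s_106 = 10;  s_107 = 0;  s_108 = 1;  s_109 = 2;  s_110 = 1
  s_111 = 11;  s_112 = 2;  s_113 = 2;  s_114 = 0;  s_115 = 3;  s_116 = 0
  s_117 = 2;  s_118 = 5;  s_119 = 0;  s_120 = 5;  s_121 = 5;  s_122 = 2
  s_123 = 10;  s_124 = 5;  s_125 = 7;  s_126 = 2;  s_127 = 7;  s_128 = 4
  s_129 = 7;  s_130 = 1;  s_131 = 6;  s_132 = 1;  s_133 = 5;  s_134 = 0
  s_135 = 2;  s_136 = 11;  s_137 = 1;  s_138 = 7;  s_139 = 11;  s_140 = 3
  s_141 = 5;  s_142 = 12;  s_143 = 10;  s_144 = 3;  s_145 = 2;  s_146 = 2
  s_147 = 2;  s_148 = 12;  s_149 = 5;  s_150 = 4;  s_151 = 1;  s_152 = 7
  s_153 = 3;  s_154 = 6;  s_155 = 11;  s_156 = 4;  s_157 = 0;  s_158 = 1
  s_159 = 10;  s_160 = 11;  s_161 = 5;  s_162 = 10;  s_163 = 12;  s_164 = 2
  s_165 = 8;  s_166 = 4;  s_167 = 12;  s_168 = 7;  s_169 = 6;  s_170 = 7
  s_171 = 11;  s_172 = 5;  s_173 = 1;  s_174 = 4;  s_175 = 12;  s_176 = 12
  s_177 = 9;  s_178 = 0;  s_179 = 3;  s_180 = 8;  s_181 = 12;  s_182 = 12
  s_183 = 8;  s_184 = 2;  s_185 = 7;  s_186 = 7;  s_187 = 1;  s_188 = 2
  s_189 = 9;  s_190 = 8;  s_191 = 9;  s_192 = 10;  s_193 = 10;  s_194 = 5
  s_195 = 5
s_196 = 11·5 + 5·5 + 3·10 = 6
s_197 = 11·6 + 5·5 + 3·5 = 2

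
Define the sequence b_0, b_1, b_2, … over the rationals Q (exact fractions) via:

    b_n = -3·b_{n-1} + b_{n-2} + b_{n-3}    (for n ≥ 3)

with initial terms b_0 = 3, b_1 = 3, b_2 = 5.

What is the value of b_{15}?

-12913957

b_3 = -3·5 + 1·3 + 1·3 = -9
b_4 = -3·-9 + 1·5 + 1·3 = 35
b_5 = -3·35 + 1·-9 + 1·5 = -109
b_6 = -3·-109 + 1·35 + 1·-9 = 353
b_7 = -3·353 + 1·-109 + 1·35 = -1133
b_8 = -3·-1133 + 1·353 + 1·-109 = 3643
b_9 = -3·3643 + 1·-1133 + 1·353 = -11709
b_10 = -3·-11709 + 1·3643 + 1·-1133 = 37637
b_11 = -3·37637 + 1·-11709 + 1·3643 = -120977
b_12 = -3·-120977 + 1·37637 + 1·-11709 = 388859
b_13 = -3·388859 + 1·-120977 + 1·37637 = -1249917
b_14 = -3·-1249917 + 1·388859 + 1·-120977 = 4017633
b_15 = -3·4017633 + 1·-1249917 + 1·388859 = -12913957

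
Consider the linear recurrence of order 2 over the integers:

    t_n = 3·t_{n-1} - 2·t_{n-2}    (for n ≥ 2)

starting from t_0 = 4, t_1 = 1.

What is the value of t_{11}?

t_2 = 3·1 + -2·4 = -5
t_3 = 3·-5 + -2·1 = -17
t_4 = 3·-17 + -2·-5 = -41
t_5 = 3·-41 + -2·-17 = -89
t_6 = 3·-89 + -2·-41 = -185
t_7 = 3·-185 + -2·-89 = -377
t_8 = 3·-377 + -2·-185 = -761
t_9 = 3·-761 + -2·-377 = -1529
t_10 = 3·-1529 + -2·-761 = -3065
t_11 = 3·-3065 + -2·-1529 = -6137

-6137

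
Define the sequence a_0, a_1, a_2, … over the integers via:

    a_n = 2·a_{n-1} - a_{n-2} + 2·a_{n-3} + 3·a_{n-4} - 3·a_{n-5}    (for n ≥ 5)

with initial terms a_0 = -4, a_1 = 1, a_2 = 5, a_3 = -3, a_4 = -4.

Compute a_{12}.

a_5 = 2·-4 + -1·-3 + 2·5 + 3·1 + -3·-4 = 20
a_6 = 2·20 + -1·-4 + 2·-3 + 3·5 + -3·1 = 50
a_7 = 2·50 + -1·20 + 2·-4 + 3·-3 + -3·5 = 48
a_8 = 2·48 + -1·50 + 2·20 + 3·-4 + -3·-3 = 83
a_9 = 2·83 + -1·48 + 2·50 + 3·20 + -3·-4 = 290
a_10 = 2·290 + -1·83 + 2·48 + 3·50 + -3·20 = 683
a_11 = 2·683 + -1·290 + 2·83 + 3·48 + -3·50 = 1236
a_12 = 2·1236 + -1·683 + 2·290 + 3·83 + -3·48 = 2474

2474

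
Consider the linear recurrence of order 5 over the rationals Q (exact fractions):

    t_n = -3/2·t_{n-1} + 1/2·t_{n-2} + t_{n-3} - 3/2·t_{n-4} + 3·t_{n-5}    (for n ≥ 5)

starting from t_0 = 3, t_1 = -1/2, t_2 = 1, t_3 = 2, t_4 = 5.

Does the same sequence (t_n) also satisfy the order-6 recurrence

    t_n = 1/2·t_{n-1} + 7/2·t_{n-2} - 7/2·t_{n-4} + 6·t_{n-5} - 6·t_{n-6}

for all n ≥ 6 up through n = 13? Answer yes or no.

Terms t_0..t_13: 3, -1/2, 1, 2, 5, 17/4, -39/8, 231/16, -683/32, 2751/64, -5203/128, 6359/256, 31093/512, -253777/1024
n=6: candidate gives -39/8, actual t_6 = -39/8 ✓
n=7: candidate gives 231/16, actual t_7 = 231/16 ✓
n=8: candidate gives -683/32, actual t_8 = -683/32 ✓
n=9: candidate gives 2751/64, actual t_9 = 2751/64 ✓
n=10: candidate gives -5203/128, actual t_10 = -5203/128 ✓
n=11: candidate gives 6359/256, actual t_11 = 6359/256 ✓
n=12: candidate gives 31093/512, actual t_12 = 31093/512 ✓
n=13: candidate gives -253777/1024, actual t_13 = -253777/1024 ✓

yes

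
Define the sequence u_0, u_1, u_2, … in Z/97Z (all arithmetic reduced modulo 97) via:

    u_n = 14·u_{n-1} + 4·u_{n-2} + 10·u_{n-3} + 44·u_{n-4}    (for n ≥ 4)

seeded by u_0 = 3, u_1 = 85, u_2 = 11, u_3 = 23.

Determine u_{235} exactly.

u_4 = 14·23 + 4·11 + 10·85 + 44·3 = 87
u_5 = 14·87 + 4·23 + 10·11 + 44·85 = 19
u_6 = 14·19 + 4·87 + 10·23 + 44·11 = 67
u_7 = 14·67 + 4·19 + 10·87 + 44·23 = 83
u_8 = 14·83 + 4·67 + 10·19 + 44·87 = 16
u_9 = 14·16 + 4·83 + 10·67 + 44·19 = 25
Continuing the recurrence:
  u_10 = 21;  u_11 = 35;  u_12 = 73;  u_13 = 47;  u_14 = 90;  u_15 = 32
  u_16 = 28;  u_17 = 93;  u_18 = 68;  u_19 = 5;  u_20 = 79;  u_21 = 78
  u_22 = 85;  u_23 = 87;  u_24 = 91;  u_25 = 84;  u_26 = 39;  u_27 = 91
  u_28 = 66;  u_29 = 39;  u_30 = 41;  u_31 = 59;  u_32 = 16;  u_33 = 64
  u_34 = 56;  u_35 = 13;  u_36 = 4;  u_37 = 89;  u_38 = 73;  u_39 = 50
  u_40 = 21;  u_41 = 96;  u_42 = 96;  u_43 = 64;  u_44 = 60;  u_45 = 72
  u_46 = 1;  u_47 = 32;  u_48 = 29;  u_49 = 26;  u_50 = 68;  u_51 = 38
  u_52 = 12;  u_53 = 10;  u_54 = 68;  u_55 = 68;  u_56 = 9;  u_57 = 63
  u_58 = 31;  u_59 = 82;  u_60 = 67;  u_61 = 80;  u_62 = 80;  u_63 = 92
  u_64 = 21;  u_65 = 35;  u_66 = 67;  u_67 = 1;  u_68 = 4;  u_69 = 39
  u_70 = 28;  u_71 = 50;  u_72 = 20;  u_73 = 51;  u_74 = 4;  u_75 = 41
  u_76 = 40;  u_77 = 1;  u_78 = 81;  u_79 = 44;  u_80 = 91;  u_81 = 73
  u_82 = 55;  u_83 = 28;  u_84 = 11;  u_85 = 51;  u_86 = 63;  u_87 = 3
  u_88 = 27;  u_89 = 63;  u_90 = 9;  u_91 = 4;  u_92 = 67;  u_93 = 33
  u_94 = 2;  u_95 = 36;  u_96 = 7;  u_97 = 65;  u_98 = 28;  u_99 = 75
  u_100 = 83;  u_101 = 43;  u_102 = 6;  u_103 = 21;  u_104 = 35;  u_105 = 4
  u_106 = 88;  u_107 = 0;  u_108 = 89;  u_109 = 71;  u_110 = 81;  u_111 = 77
  u_112 = 14;  u_113 = 73;  u_114 = 77;  u_115 = 48;  u_116 = 95;  u_117 = 72
  u_118 = 18;  u_119 = 13;  u_120 = 13;  u_121 = 90;  u_122 = 3;  u_123 = 37
  u_124 = 62;  u_125 = 59;  u_126 = 24;  u_127 = 7;  u_128 = 20;  u_129 = 40
  u_130 = 20;  u_131 = 75;  u_132 = 82;  u_133 = 13;  u_134 = 6;  u_135 = 85
  u_136 = 5;  u_137 = 72;  u_138 = 8;  u_139 = 19;  u_140 = 74;  u_141 = 92
  u_142 = 89;  u_143 = 86;  u_144 = 13;  u_145 = 32;  u_146 = 38;  u_147 = 15
  u_148 = 90;  u_149 = 4;  u_150 = 7;  u_151 = 25;  u_152 = 13;  u_153 = 43
  u_154 = 48;  u_155 = 37;  u_156 = 63;  u_157 = 7;  u_158 = 19;  u_159 = 30
  u_160 = 40;  u_161 = 14;  u_162 = 37;  u_163 = 63;  u_164 = 20;  u_165 = 63
  u_166 = 19;  u_167 = 95;  u_168 = 6;  u_169 = 31;  u_170 = 13;  u_171 = 84
  u_172 = 56;  u_173 = 92;  u_174 = 14;  u_175 = 67;  u_176 = 13;  u_177 = 79
  u_178 = 19;  u_179 = 71;  u_180 = 7;  u_181 = 71;  u_182 = 46;  u_183 = 48
  u_184 = 31;  u_185 = 39;  u_186 = 70;  u_187 = 66;  u_188 = 48;  u_189 = 54
  u_190 = 32;  u_191 = 71;  u_192 = 88;  u_193 = 41;  u_194 = 37;  u_195 = 30
  u_196 = 0;  u_197 = 63;  u_198 = 94;  u_199 = 75;  u_200 = 19;  u_201 = 10
  u_202 = 58;  u_203 = 74;  u_204 = 70;  u_205 = 65;  u_206 = 20;  u_207 = 34
  u_208 = 18;  u_209 = 53;  u_210 = 94;  u_211 = 3;  u_212 = 91;  u_213 = 96
  u_214 = 54;  u_215 = 48;  u_216 = 32;  u_217 = 69;  u_218 = 70;  u_219 = 2
  u_220 = 78;  u_221 = 83;  u_222 = 15;  u_223 = 52;  u_224 = 6;  u_225 = 20
  u_226 = 29;  u_227 = 21;  u_228 = 1;  u_229 = 7;  u_230 = 36;  u_231 = 11
  u_232 = 24;  u_233 = 78
u_234 = 14·78 + 4·24 + 10·11 + 44·36 = 69
u_235 = 14·69 + 4·78 + 10·24 + 44·11 = 62

62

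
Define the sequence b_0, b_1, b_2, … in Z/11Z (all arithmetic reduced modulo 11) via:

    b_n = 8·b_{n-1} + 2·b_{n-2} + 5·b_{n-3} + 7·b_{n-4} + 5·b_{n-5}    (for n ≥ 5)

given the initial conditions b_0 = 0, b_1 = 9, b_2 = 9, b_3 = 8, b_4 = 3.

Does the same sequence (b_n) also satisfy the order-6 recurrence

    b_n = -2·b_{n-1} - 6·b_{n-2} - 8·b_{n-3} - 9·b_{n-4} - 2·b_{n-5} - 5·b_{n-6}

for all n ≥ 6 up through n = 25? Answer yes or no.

yes

Terms b_0..b_25: 0, 9, 9, 8, 3, 5, 7, 6, 5, 5, 0, 2, 7, 10, 8, 1, 1, 1, 0, 10, 9, 5, 3, 6, 5, 4
n=6: candidate gives 7, actual b_6 = 7 ✓
n=7: candidate gives 6, actual b_7 = 6 ✓
n=8: candidate gives 5, actual b_8 = 5 ✓
n=9: candidate gives 5, actual b_9 = 5 ✓
n=10: candidate gives 0, actual b_10 = 0 ✓
n=11: candidate gives 2, actual b_11 = 2 ✓
n=12: candidate gives 7, actual b_12 = 7 ✓
n=13: candidate gives 10, actual b_13 = 10 ✓
n=14: candidate gives 8, actual b_14 = 8 ✓
n=15: candidate gives 1, actual b_15 = 1 ✓
n=16: candidate gives 1, actual b_16 = 1 ✓
n=17: candidate gives 1, actual b_17 = 1 ✓
n=18: candidate gives 0, actual b_18 = 0 ✓
n=19: candidate gives 10, actual b_19 = 10 ✓
n=20: candidate gives 9, actual b_20 = 9 ✓
n=21: candidate gives 5, actual b_21 = 5 ✓
n=22: candidate gives 3, actual b_22 = 3 ✓
n=23: candidate gives 6, actual b_23 = 6 ✓
n=24: candidate gives 5, actual b_24 = 5 ✓
n=25: candidate gives 4, actual b_25 = 4 ✓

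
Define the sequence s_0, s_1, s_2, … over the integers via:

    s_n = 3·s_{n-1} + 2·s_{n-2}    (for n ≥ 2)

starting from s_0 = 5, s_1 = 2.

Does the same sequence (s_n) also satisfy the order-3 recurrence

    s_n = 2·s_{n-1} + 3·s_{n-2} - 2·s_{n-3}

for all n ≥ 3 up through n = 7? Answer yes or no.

Terms s_0..s_7: 5, 2, 16, 52, 188, 668, 2380, 8476
n=3: candidate gives 28, actual s_3 = 52 ✗

no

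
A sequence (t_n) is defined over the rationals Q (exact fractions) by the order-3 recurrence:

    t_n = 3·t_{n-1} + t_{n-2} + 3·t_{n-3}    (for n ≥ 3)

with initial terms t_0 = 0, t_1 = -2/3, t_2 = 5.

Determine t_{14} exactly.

14062319

t_3 = 3·5 + 1·-2/3 + 3·0 = 43/3
t_4 = 3·43/3 + 1·5 + 3·-2/3 = 46
t_5 = 3·46 + 1·43/3 + 3·5 = 502/3
t_6 = 3·502/3 + 1·46 + 3·43/3 = 591
t_7 = 3·591 + 1·502/3 + 3·46 = 6235/3
t_8 = 3·6235/3 + 1·591 + 3·502/3 = 7328
t_9 = 3·7328 + 1·6235/3 + 3·591 = 77506/3
t_10 = 3·77506/3 + 1·7328 + 3·6235/3 = 91069
t_11 = 3·91069 + 1·77506/3 + 3·7328 = 963079/3
t_12 = 3·963079/3 + 1·91069 + 3·77506/3 = 1131654
t_13 = 3·1131654 + 1·963079/3 + 3·91069 = 11967586/3
t_14 = 3·11967586/3 + 1·1131654 + 3·963079/3 = 14062319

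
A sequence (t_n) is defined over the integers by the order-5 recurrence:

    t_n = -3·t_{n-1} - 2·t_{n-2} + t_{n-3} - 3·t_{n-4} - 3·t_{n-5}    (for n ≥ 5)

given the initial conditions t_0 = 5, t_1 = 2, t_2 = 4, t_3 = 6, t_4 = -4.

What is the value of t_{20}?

474258

t_5 = -3·-4 + -2·6 + 1·4 + -3·2 + -3·5 = -17
t_6 = -3·-17 + -2·-4 + 1·6 + -3·4 + -3·2 = 47
t_7 = -3·47 + -2·-17 + 1·-4 + -3·6 + -3·4 = -141
t_8 = -3·-141 + -2·47 + 1·-17 + -3·-4 + -3·6 = 306
t_9 = -3·306 + -2·-141 + 1·47 + -3·-17 + -3·-4 = -526
t_10 = -3·-526 + -2·306 + 1·-141 + -3·47 + -3·-17 = 735
t_11 = -3·735 + -2·-526 + 1·306 + -3·-141 + -3·47 = -565
t_12 = -3·-565 + -2·735 + 1·-526 + -3·306 + -3·-141 = -796
t_13 = -3·-796 + -2·-565 + 1·735 + -3·-526 + -3·306 = 4913
t_14 = -3·4913 + -2·-796 + 1·-565 + -3·735 + -3·-526 = -14339
t_15 = -3·-14339 + -2·4913 + 1·-796 + -3·-565 + -3·735 = 31885
t_16 = -3·31885 + -2·-14339 + 1·4913 + -3·-796 + -3·-565 = -57981
t_17 = -3·-57981 + -2·31885 + 1·-14339 + -3·4913 + -3·-796 = 83483
t_18 = -3·83483 + -2·-57981 + 1·31885 + -3·-14339 + -3·4913 = -74324
t_19 = -3·-74324 + -2·83483 + 1·-57981 + -3·31885 + -3·-14339 = -54613
t_20 = -3·-54613 + -2·-74324 + 1·83483 + -3·-57981 + -3·31885 = 474258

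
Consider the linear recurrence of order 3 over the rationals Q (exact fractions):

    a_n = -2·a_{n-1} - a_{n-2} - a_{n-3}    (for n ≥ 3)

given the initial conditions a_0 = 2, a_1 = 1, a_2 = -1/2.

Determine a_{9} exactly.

-87/2

a_3 = -2·-1/2 + -1·1 + -1·2 = -2
a_4 = -2·-2 + -1·-1/2 + -1·1 = 7/2
a_5 = -2·7/2 + -1·-2 + -1·-1/2 = -9/2
a_6 = -2·-9/2 + -1·7/2 + -1·-2 = 15/2
a_7 = -2·15/2 + -1·-9/2 + -1·7/2 = -14
a_8 = -2·-14 + -1·15/2 + -1·-9/2 = 25
a_9 = -2·25 + -1·-14 + -1·15/2 = -87/2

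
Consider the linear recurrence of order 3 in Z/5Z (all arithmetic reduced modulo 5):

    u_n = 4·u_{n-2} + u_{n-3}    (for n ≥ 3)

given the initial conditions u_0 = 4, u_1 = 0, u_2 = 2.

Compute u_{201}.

u_3 = 0·2 + 4·0 + 1·4 = 4
u_4 = 0·4 + 4·2 + 1·0 = 3
u_5 = 0·3 + 4·4 + 1·2 = 3
u_6 = 0·3 + 4·3 + 1·4 = 1
u_7 = 0·1 + 4·3 + 1·3 = 0
u_8 = 0·0 + 4·1 + 1·3 = 2
u_9 = 0·2 + 4·0 + 1·1 = 1
u_10 = 0·1 + 4·2 + 1·0 = 3
u_11 = 0·3 + 4·1 + 1·2 = 1
u_12 = 0·1 + 4·3 + 1·1 = 3
u_13 = 0·3 + 4·1 + 1·3 = 2
u_14 = 0·2 + 4·3 + 1·1 = 3
u_15 = 0·3 + 4·2 + 1·3 = 1
u_16 = 0·1 + 4·3 + 1·2 = 4
u_17 = 0·4 + 4·1 + 1·3 = 2
u_18 = 0·2 + 4·4 + 1·1 = 2
u_19 = 0·2 + 4·2 + 1·4 = 2
u_20 = 0·2 + 4·2 + 1·2 = 0
u_21 = 0·0 + 4·2 + 1·2 = 0
u_22 = 0·0 + 4·0 + 1·2 = 2
u_23 = 0·2 + 4·0 + 1·0 = 0
u_24 = 0·0 + 4·2 + 1·0 = 3
u_25 = 0·3 + 4·0 + 1·2 = 2
u_26 = 0·2 + 4·3 + 1·0 = 2
u_27 = 0·2 + 4·2 + 1·3 = 1
u_28 = 0·1 + 4·2 + 1·2 = 0
u_29 = 0·0 + 4·1 + 1·2 = 1
u_30 = 0·1 + 4·0 + 1·1 = 1
u_31 = 0·1 + 4·1 + 1·0 = 4
u_32 = 0·4 + 4·1 + 1·1 = 0
u_33 = 0·0 + 4·4 + 1·1 = 2
(u_31, u_32, u_33) = (4, 0, 2) = (u_0, u_1, u_2), so the sequence has period 31.
201 ≡ 15 (mod 31), hence u_201 = u_15 = 1.

1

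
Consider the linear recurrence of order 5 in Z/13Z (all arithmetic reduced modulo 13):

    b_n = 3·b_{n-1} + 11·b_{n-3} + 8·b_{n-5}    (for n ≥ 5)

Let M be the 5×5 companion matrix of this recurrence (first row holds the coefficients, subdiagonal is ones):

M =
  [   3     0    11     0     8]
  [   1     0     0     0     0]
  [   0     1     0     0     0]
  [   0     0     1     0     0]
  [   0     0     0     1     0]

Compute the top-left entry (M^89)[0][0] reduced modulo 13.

9

(M^89)[0][0] is the top entry after applying M 89 times to the unit state (1, 0, 0, 0, 0). Equivalently it is h_{93} for the auxiliary sequence (h_n) obeying the same recurrence with h_4 = 1 and h_i = 0 for 0 ≤ i < 4:
h_5 = 3·1 + 0·0 + 11·0 + 0·0 + 8·0 = 3
h_6 = 3·3 + 0·1 + 11·0 + 0·0 + 8·0 = 9
h_7 = 3·9 + 0·3 + 11·1 + 0·0 + 8·0 = 12
h_8 = 3·12 + 0·9 + 11·3 + 0·1 + 8·0 = 4
h_9 = 3·4 + 0·12 + 11·9 + 0·3 + 8·1 = 2
h_10 = 3·2 + 0·4 + 11·12 + 0·9 + 8·3 = 6
h_11 = 3·6 + 0·2 + 11·4 + 0·12 + 8·9 = 4
h_12 = 3·4 + 0·6 + 11·2 + 0·4 + 8·12 = 0
h_13 = 3·0 + 0·4 + 11·6 + 0·2 + 8·4 = 7
h_14 = 3·7 + 0·0 + 11·4 + 0·6 + 8·2 = 3
h_15 = 3·3 + 0·7 + 11·0 + 0·4 + 8·6 = 5
h_16 = 3·5 + 0·3 + 11·7 + 0·0 + 8·4 = 7
h_17 = 3·7 + 0·5 + 11·3 + 0·7 + 8·0 = 2
h_18 = 3·2 + 0·7 + 11·5 + 0·3 + 8·7 = 0
h_19 = 3·0 + 0·2 + 11·7 + 0·5 + 8·3 = 10
h_20 = 3·10 + 0·0 + 11·2 + 0·7 + 8·5 = 1
h_21 = 3·1 + 0·10 + 11·0 + 0·2 + 8·7 = 7
h_22 = 3·7 + 0·1 + 11·10 + 0·0 + 8·2 = 4
h_23 = 3·4 + 0·7 + 11·1 + 0·10 + 8·0 = 10
h_24 = 3·10 + 0·4 + 11·7 + 0·1 + 8·10 = 5
h_25 = 3·5 + 0·10 + 11·4 + 0·7 + 8·1 = 2
h_26 = 3·2 + 0·5 + 11·10 + 0·4 + 8·7 = 3
h_27 = 3·3 + 0·2 + 11·5 + 0·10 + 8·4 = 5
h_28 = 3·5 + 0·3 + 11·2 + 0·5 + 8·10 = 0
h_29 = 3·0 + 0·5 + 11·3 + 0·2 + 8·5 = 8
h_30 = 3·8 + 0·0 + 11·5 + 0·3 + 8·2 = 4
h_31 = 3·4 + 0·8 + 11·0 + 0·5 + 8·3 = 10
h_32 = 3·10 + 0·4 + 11·8 + 0·0 + 8·5 = 2
h_33 = 3·2 + 0·10 + 11·4 + 0·8 + 8·0 = 11
h_34 = 3·11 + 0·2 + 11·10 + 0·4 + 8·8 = 12
h_35 = 3·12 + 0·11 + 11·2 + 0·10 + 8·4 = 12
h_36 = 3·12 + 0·12 + 11·11 + 0·2 + 8·10 = 3
h_37 = 3·3 + 0·12 + 11·12 + 0·11 + 8·2 = 1
h_38 = 3·1 + 0·3 + 11·12 + 0·12 + 8·11 = 2
h_39 = 3·2 + 0·1 + 11·3 + 0·12 + 8·12 = 5
h_40 = 3·5 + 0·2 + 11·1 + 0·3 + 8·12 = 5
h_41 = 3·5 + 0·5 + 11·2 + 0·1 + 8·3 = 9
h_42 = 3·9 + 0·5 + 11·5 + 0·2 + 8·1 = 12
h_43 = 3·12 + 0·9 + 11·5 + 0·5 + 8·2 = 3
h_44 = 3·3 + 0·12 + 11·9 + 0·5 + 8·5 = 5
h_45 = 3·5 + 0·3 + 11·12 + 0·9 + 8·5 = 5
h_46 = 3·5 + 0·5 + 11·3 + 0·12 + 8·9 = 3
h_47 = 3·3 + 0·5 + 11·5 + 0·3 + 8·12 = 4
h_48 = 3·4 + 0·3 + 11·5 + 0·5 + 8·3 = 0
h_49 = 3·0 + 0·4 + 11·3 + 0·5 + 8·5 = 8
h_50 = 3·8 + 0·0 + 11·4 + 0·3 + 8·5 = 4
h_51 = 3·4 + 0·8 + 11·0 + 0·4 + 8·3 = 10
h_52 = 3·10 + 0·4 + 11·8 + 0·0 + 8·4 = 7
h_53 = 3·7 + 0·10 + 11·4 + 0·8 + 8·0 = 0
h_54 = 3·0 + 0·7 + 11·10 + 0·4 + 8·8 = 5
h_55 = 3·5 + 0·0 + 11·7 + 0·10 + 8·4 = 7
h_56 = 3·7 + 0·5 + 11·0 + 0·7 + 8·10 = 10
h_57 = 3·10 + 0·7 + 11·5 + 0·0 + 8·7 = 11
h_58 = 3·11 + 0·10 + 11·7 + 0·5 + 8·0 = 6
h_59 = 3·6 + 0·11 + 11·10 + 0·7 + 8·5 = 12
h_60 = 3·12 + 0·6 + 11·11 + 0·10 + 8·7 = 5
h_61 = 3·5 + 0·12 + 11·6 + 0·11 + 8·10 = 5
h_62 = 3·5 + 0·5 + 11·12 + 0·6 + 8·11 = 1
h_63 = 3·1 + 0·5 + 11·5 + 0·12 + 8·6 = 2
h_64 = 3·2 + 0·1 + 11·5 + 0·5 + 8·12 = 1
h_65 = 3·1 + 0·2 + 11·1 + 0·5 + 8·5 = 2
h_66 = 3·2 + 0·1 + 11·2 + 0·1 + 8·5 = 3
h_67 = 3·3 + 0·2 + 11·1 + 0·2 + 8·1 = 2
h_68 = 3·2 + 0·3 + 11·2 + 0·1 + 8·2 = 5
h_69 = 3·5 + 0·2 + 11·3 + 0·2 + 8·1 = 4
h_70 = 3·4 + 0·5 + 11·2 + 0·3 + 8·2 = 11
h_71 = 3·11 + 0·4 + 11·5 + 0·2 + 8·3 = 8
h_72 = 3·8 + 0·11 + 11·4 + 0·5 + 8·2 = 6
h_73 = 3·6 + 0·8 + 11·11 + 0·4 + 8·5 = 10
h_74 = 3·10 + 0·6 + 11·8 + 0·11 + 8·4 = 7
h_75 = 3·7 + 0·10 + 11·6 + 0·8 + 8·11 = 6
h_76 = 3·6 + 0·7 + 11·10 + 0·6 + 8·8 = 10
h_77 = 3·10 + 0·6 + 11·7 + 0·10 + 8·6 = 12
h_78 = 3·12 + 0·10 + 11·6 + 0·7 + 8·10 = 0
h_79 = 3·0 + 0·12 + 11·10 + 0·6 + 8·7 = 10
h_80 = 3·10 + 0·0 + 11·12 + 0·10 + 8·6 = 2
h_81 = 3·2 + 0·10 + 11·0 + 0·12 + 8·10 = 8
h_82 = 3·8 + 0·2 + 11·10 + 0·0 + 8·12 = 9
h_83 = 3·9 + 0·8 + 11·2 + 0·10 + 8·0 = 10
h_84 = 3·10 + 0·9 + 11·8 + 0·2 + 8·10 = 3
h_85 = 3·3 + 0·10 + 11·9 + 0·8 + 8·2 = 7
h_86 = 3·7 + 0·3 + 11·10 + 0·9 + 8·8 = 0
h_87 = 3·0 + 0·7 + 11·3 + 0·10 + 8·9 = 1
h_88 = 3·1 + 0·0 + 11·7 + 0·3 + 8·10 = 4
h_89 = 3·4 + 0·1 + 11·0 + 0·7 + 8·3 = 10
h_90 = 3·10 + 0·4 + 11·1 + 0·0 + 8·7 = 6
h_91 = 3·6 + 0·10 + 11·4 + 0·1 + 8·0 = 10
h_92 = 3·10 + 0·6 + 11·10 + 0·4 + 8·1 = 5
h_93 = 3·5 + 0·10 + 11·6 + 0·10 + 8·4 = 9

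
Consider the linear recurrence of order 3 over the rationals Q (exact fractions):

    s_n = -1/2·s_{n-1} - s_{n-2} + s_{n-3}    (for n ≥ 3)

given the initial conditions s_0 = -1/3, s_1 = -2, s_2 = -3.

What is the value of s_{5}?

s_3 = -1/2·-3 + -1·-2 + 1·-1/3 = 19/6
s_4 = -1/2·19/6 + -1·-3 + 1·-2 = -7/12
s_5 = -1/2·-7/12 + -1·19/6 + 1·-3 = -47/8

-47/8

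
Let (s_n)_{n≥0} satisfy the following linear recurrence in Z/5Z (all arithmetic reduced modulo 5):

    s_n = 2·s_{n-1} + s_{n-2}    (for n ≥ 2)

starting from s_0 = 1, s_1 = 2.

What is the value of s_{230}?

0

s_2 = 2·2 + 1·1 = 0
s_3 = 2·0 + 1·2 = 2
s_4 = 2·2 + 1·0 = 4
s_5 = 2·4 + 1·2 = 0
s_6 = 2·0 + 1·4 = 4
s_7 = 2·4 + 1·0 = 3
s_8 = 2·3 + 1·4 = 0
s_9 = 2·0 + 1·3 = 3
s_10 = 2·3 + 1·0 = 1
s_11 = 2·1 + 1·3 = 0
s_12 = 2·0 + 1·1 = 1
s_13 = 2·1 + 1·0 = 2
(s_12, s_13) = (1, 2) = (s_0, s_1), so the sequence has period 12.
230 ≡ 2 (mod 12), hence s_230 = s_2 = 0.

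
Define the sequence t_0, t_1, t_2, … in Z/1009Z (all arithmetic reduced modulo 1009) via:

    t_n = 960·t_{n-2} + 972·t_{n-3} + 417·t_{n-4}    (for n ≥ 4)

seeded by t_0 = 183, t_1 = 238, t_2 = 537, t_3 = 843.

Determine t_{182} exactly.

t_4 = 0·843 + 960·537 + 972·238 + 417·183 = 832
t_5 = 0·832 + 960·843 + 972·537 + 417·238 = 737
t_6 = 0·737 + 960·832 + 972·843 + 417·537 = 620
t_7 = 0·620 + 960·737 + 972·832 + 417·843 = 96
t_8 = 0·96 + 960·620 + 972·737 + 417·832 = 721
t_9 = 0·721 + 960·96 + 972·620 + 417·737 = 192
Continuing the recurrence:
  t_10 = 706;  t_11 = 920;  t_12 = 655;  t_13 = 790;  t_14 = 233;  t_15 = 842
  t_16 = 418;  t_17 = 58;  t_18 = 120;  t_19 = 845;  t_20 = 804;  t_21 = 539
  t_22 = 568;  t_23 = 569;  t_24 = 937;  t_25 = 300;  t_26 = 378;  t_27 = 230
  t_28 = 894;  t_29 = 962;  t_30 = 374;  t_31 = 559;  t_32 = 34;  t_33 = 721
  t_34 = 421;  t_35 = 770;  t_36 = 169;  t_37 = 145;  t_38 = 553;  t_39 = 996
  t_40 = 678;  t_41 = 281;  t_42 = 96;  t_43 = 120;  t_44 = 240;  t_45 = 791
  t_46 = 625;  t_47 = 383;  t_48 = 837;  t_49 = 390;  t_50 = 614;  t_51 = 660
  t_52 = 804;  t_53 = 618;  t_54 = 512;  t_55 = 273;  t_56 = 758;  t_57 = 378
  t_58 = 785;  t_59 = 679;  t_60 = 286;  t_61 = 464;  t_62 = 643;  t_63 = 602
  t_64 = 966;  t_65 = 957;  t_66 = 759;  t_67 = 905;  t_68 = 279;  t_69 = 734
  t_70 = 953;  t_71 = 144;  t_72 = 110;  t_73 = 412;  t_74 = 236;  t_75 = 475
  t_76 = 900;  t_77 = 555;  t_78 = 413;  t_79 = 356;  t_80 = 549;  t_81 = 946
  t_82 = 978;  t_83 = 56;  t_84 = 713;  t_85 = 384;  t_86 = 514;  t_87 = 353
  t_88 = 632;  t_89 = 715;  t_90 = 797;  t_91 = 999;  t_92 = 272;  t_93 = 762
  t_94 = 547;  t_95 = 896;  t_96 = 914;  t_97 = 352;  t_98 = 829;  t_99 = 695
  t_100 = 577;  t_101 = 327;  t_102 = 104;  t_103 = 193;  t_104 = 425;  t_105 = 965
  t_106 = 267;  t_107 = 318;  t_108 = 294;  t_109 = 587;  t_110 = 411;  t_111 = 137
  t_112 = 20;  t_113 = 879;  t_114 = 871;  t_115 = 201;  t_116 = 741;  t_117 = 578
  t_118 = 617;  t_119 = 835;  t_120 = 83;  t_121 = 707;  t_122 = 347;  t_123 = 718
  t_124 = 530;  t_125 = 602;  t_126 = 344;  t_127 = 66;  t_128 = 260;  t_129 = 984
  t_130 = 123;  t_131 = 965;  t_132 = 400;  t_133 = 297;  t_134 = 22;  t_135 = 731
  t_136 = 356;  t_137 = 442;  t_138 = 1007;  t_139 = 594;  t_140 = 17;  t_141 = 905
  t_142 = 571;  t_143 = 924;  t_144 = 111;  t_145 = 210;  t_146 = 716;  t_147 = 608
  t_148 = 406;  t_149 = 7;  t_150 = 905;  t_151 = 47;  t_152 = 591;  t_153 = 428
  t_154 = 600;  t_155 = 976;  t_156 = 420;  t_157 = 489;  t_158 = 789;  t_159 = 215
  t_160 = 333;  t_161 = 727;  t_162 = 23;  t_163 = 342;  t_164 = 854;  t_165 = 3
  t_166 = 496;  t_167 = 888;  t_168 = 751;  t_169 = 936;  t_170 = 962;  t_171 = 1008
  t_172 = 336;  t_173 = 608;  t_174 = 298;  t_175 = 746;  t_176 = 96;  t_177 = 120
  t_178 = 141;  t_179 = 968;  t_180 = 431
t_181 = 0·431 + 960·968 + 972·141 + 417·120 = 418
t_182 = 0·418 + 960·431 + 972·968 + 417·141 = 853

853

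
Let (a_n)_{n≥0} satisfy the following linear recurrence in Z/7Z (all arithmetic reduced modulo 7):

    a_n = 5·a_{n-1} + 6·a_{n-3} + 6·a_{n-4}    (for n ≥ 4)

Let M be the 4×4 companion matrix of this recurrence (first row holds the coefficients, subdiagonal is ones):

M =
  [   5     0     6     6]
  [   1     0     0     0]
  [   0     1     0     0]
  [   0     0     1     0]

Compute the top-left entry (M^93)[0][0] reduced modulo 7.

(M^93)[0][0] is the top entry after applying M 93 times to the unit state (1, 0, 0, 0). Equivalently it is h_{96} for the auxiliary sequence (h_n) obeying the same recurrence with h_3 = 1 and h_i = 0 for 0 ≤ i < 3:
h_4 = 5·1 + 0·0 + 6·0 + 6·0 = 5
h_5 = 5·5 + 0·1 + 6·0 + 6·0 = 4
h_6 = 5·4 + 0·5 + 6·1 + 6·0 = 5
h_7 = 5·5 + 0·4 + 6·5 + 6·1 = 5
h_8 = 5·5 + 0·5 + 6·4 + 6·5 = 2
h_9 = 5·2 + 0·5 + 6·5 + 6·4 = 1
h_10 = 5·1 + 0·2 + 6·5 + 6·5 = 2
h_11 = 5·2 + 0·1 + 6·2 + 6·5 = 3
h_12 = 5·3 + 0·2 + 6·1 + 6·2 = 5
h_13 = 5·5 + 0·3 + 6·2 + 6·1 = 1
h_14 = 5·1 + 0·5 + 6·3 + 6·2 = 0
h_15 = 5·0 + 0·1 + 6·5 + 6·3 = 6
h_16 = 5·6 + 0·0 + 6·1 + 6·5 = 3
h_17 = 5·3 + 0·6 + 6·0 + 6·1 = 0
h_18 = 5·0 + 0·3 + 6·6 + 6·0 = 1
h_19 = 5·1 + 0·0 + 6·3 + 6·6 = 3
h_20 = 5·3 + 0·1 + 6·0 + 6·3 = 5
h_21 = 5·5 + 0·3 + 6·1 + 6·0 = 3
h_22 = 5·3 + 0·5 + 6·3 + 6·1 = 4
h_23 = 5·4 + 0·3 + 6·5 + 6·3 = 5
h_24 = 5·5 + 0·4 + 6·3 + 6·5 = 3
h_25 = 5·3 + 0·5 + 6·4 + 6·3 = 1
h_26 = 5·1 + 0·3 + 6·5 + 6·4 = 3
h_27 = 5·3 + 0·1 + 6·3 + 6·5 = 0
h_28 = 5·0 + 0·3 + 6·1 + 6·3 = 3
h_29 = 5·3 + 0·0 + 6·3 + 6·1 = 4
h_30 = 5·4 + 0·3 + 6·0 + 6·3 = 3
h_31 = 5·3 + 0·4 + 6·3 + 6·0 = 5
h_32 = 5·5 + 0·3 + 6·4 + 6·3 = 4
h_33 = 5·4 + 0·5 + 6·3 + 6·4 = 6
h_34 = 5·6 + 0·4 + 6·5 + 6·3 = 1
h_35 = 5·1 + 0·6 + 6·4 + 6·5 = 3
h_36 = 5·3 + 0·1 + 6·6 + 6·4 = 5
h_37 = 5·5 + 0·3 + 6·1 + 6·6 = 4
h_38 = 5·4 + 0·5 + 6·3 + 6·1 = 2
h_39 = 5·2 + 0·4 + 6·5 + 6·3 = 2
h_40 = 5·2 + 0·2 + 6·4 + 6·5 = 1
h_41 = 5·1 + 0·2 + 6·2 + 6·4 = 6
h_42 = 5·6 + 0·1 + 6·2 + 6·2 = 5
h_43 = 5·5 + 0·6 + 6·1 + 6·2 = 1
h_44 = 5·1 + 0·5 + 6·6 + 6·1 = 5
h_45 = 5·5 + 0·1 + 6·5 + 6·6 = 0
h_46 = 5·0 + 0·5 + 6·1 + 6·5 = 1
h_47 = 5·1 + 0·0 + 6·5 + 6·1 = 6
h_48 = 5·6 + 0·1 + 6·0 + 6·5 = 4
h_49 = 5·4 + 0·6 + 6·1 + 6·0 = 5
h_50 = 5·5 + 0·4 + 6·6 + 6·1 = 4
h_51 = 5·4 + 0·5 + 6·4 + 6·6 = 3
h_52 = 5·3 + 0·4 + 6·5 + 6·4 = 6
h_53 = 5·6 + 0·3 + 6·4 + 6·5 = 0
h_54 = 5·0 + 0·6 + 6·3 + 6·4 = 0
h_55 = 5·0 + 0·0 + 6·6 + 6·3 = 5
h_56 = 5·5 + 0·0 + 6·0 + 6·6 = 5
h_57 = 5·5 + 0·5 + 6·0 + 6·0 = 4
h_58 = 5·4 + 0·5 + 6·5 + 6·0 = 1
h_59 = 5·1 + 0·4 + 6·5 + 6·5 = 2
h_60 = 5·2 + 0·1 + 6·4 + 6·5 = 1
h_61 = 5·1 + 0·2 + 6·1 + 6·4 = 0
h_62 = 5·0 + 0·1 + 6·2 + 6·1 = 4
h_63 = 5·4 + 0·0 + 6·1 + 6·2 = 3
h_64 = 5·3 + 0·4 + 6·0 + 6·1 = 0
h_65 = 5·0 + 0·3 + 6·4 + 6·0 = 3
h_66 = 5·3 + 0·0 + 6·3 + 6·4 = 1
h_67 = 5·1 + 0·3 + 6·0 + 6·3 = 2
h_68 = 5·2 + 0·1 + 6·3 + 6·0 = 0
h_69 = 5·0 + 0·2 + 6·1 + 6·3 = 3
h_70 = 5·3 + 0·0 + 6·2 + 6·1 = 5
h_71 = 5·5 + 0·3 + 6·0 + 6·2 = 2
h_72 = 5·2 + 0·5 + 6·3 + 6·0 = 0
h_73 = 5·0 + 0·2 + 6·5 + 6·3 = 6
h_74 = 5·6 + 0·0 + 6·2 + 6·5 = 2
h_75 = 5·2 + 0·6 + 6·0 + 6·2 = 1
h_76 = 5·1 + 0·2 + 6·6 + 6·0 = 6
h_77 = 5·6 + 0·1 + 6·2 + 6·6 = 1
h_78 = 5·1 + 0·6 + 6·1 + 6·2 = 2
h_79 = 5·2 + 0·1 + 6·6 + 6·1 = 3
h_80 = 5·3 + 0·2 + 6·1 + 6·6 = 1
h_81 = 5·1 + 0·3 + 6·2 + 6·1 = 2
h_82 = 5·2 + 0·1 + 6·3 + 6·2 = 5
h_83 = 5·5 + 0·2 + 6·1 + 6·3 = 0
h_84 = 5·0 + 0·5 + 6·2 + 6·1 = 4
h_85 = 5·4 + 0·0 + 6·5 + 6·2 = 6
h_86 = 5·6 + 0·4 + 6·0 + 6·5 = 4
h_87 = 5·4 + 0·6 + 6·4 + 6·0 = 2
h_88 = 5·2 + 0·4 + 6·6 + 6·4 = 0
h_89 = 5·0 + 0·2 + 6·4 + 6·6 = 4
h_90 = 5·4 + 0·0 + 6·2 + 6·4 = 0
h_91 = 5·0 + 0·4 + 6·0 + 6·2 = 5
h_92 = 5·5 + 0·0 + 6·4 + 6·0 = 0
h_93 = 5·0 + 0·5 + 6·0 + 6·4 = 3
h_94 = 5·3 + 0·0 + 6·5 + 6·0 = 3
h_95 = 5·3 + 0·3 + 6·0 + 6·5 = 3
h_96 = 5·3 + 0·3 + 6·3 + 6·0 = 5

5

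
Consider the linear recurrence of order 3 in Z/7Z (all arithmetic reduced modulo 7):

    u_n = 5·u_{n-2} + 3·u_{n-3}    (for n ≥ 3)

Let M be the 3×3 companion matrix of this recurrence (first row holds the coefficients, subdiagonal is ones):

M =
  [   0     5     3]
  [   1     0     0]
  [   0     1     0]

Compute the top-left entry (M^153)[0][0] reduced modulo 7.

(M^153)[0][0] is the top entry after applying M 153 times to the unit state (1, 0, 0). Equivalently it is h_{155} for the auxiliary sequence (h_n) obeying the same recurrence with h_2 = 1 and h_i = 0 for 0 ≤ i < 2:
h_3 = 0·1 + 5·0 + 3·0 = 0
h_4 = 0·0 + 5·1 + 3·0 = 5
h_5 = 0·5 + 5·0 + 3·1 = 3
h_6 = 0·3 + 5·5 + 3·0 = 4
h_7 = 0·4 + 5·3 + 3·5 = 2
h_8 = 0·2 + 5·4 + 3·3 = 1
h_9 = 0·1 + 5·2 + 3·4 = 1
h_10 = 0·1 + 5·1 + 3·2 = 4
h_11 = 0·4 + 5·1 + 3·1 = 1
h_12 = 0·1 + 5·4 + 3·1 = 2
h_13 = 0·2 + 5·1 + 3·4 = 3
h_14 = 0·3 + 5·2 + 3·1 = 6
h_15 = 0·6 + 5·3 + 3·2 = 0
h_16 = 0·0 + 5·6 + 3·3 = 4
h_17 = 0·4 + 5·0 + 3·6 = 4
h_18 = 0·4 + 5·4 + 3·0 = 6
h_19 = 0·6 + 5·4 + 3·4 = 4
h_20 = 0·4 + 5·6 + 3·4 = 0
h_21 = 0·0 + 5·4 + 3·6 = 3
h_22 = 0·3 + 5·0 + 3·4 = 5
h_23 = 0·5 + 5·3 + 3·0 = 1
h_24 = 0·1 + 5·5 + 3·3 = 6
h_25 = 0·6 + 5·1 + 3·5 = 6
h_26 = 0·6 + 5·6 + 3·1 = 5
h_27 = 0·5 + 5·6 + 3·6 = 6
h_28 = 0·6 + 5·5 + 3·6 = 1
h_29 = 0·1 + 5·6 + 3·5 = 3
h_30 = 0·3 + 5·1 + 3·6 = 2
h_31 = 0·2 + 5·3 + 3·1 = 4
h_32 = 0·4 + 5·2 + 3·3 = 5
h_33 = 0·5 + 5·4 + 3·2 = 5
h_34 = 0·5 + 5·5 + 3·4 = 2
h_35 = 0·2 + 5·5 + 3·5 = 5
h_36 = 0·5 + 5·2 + 3·5 = 4
h_37 = 0·4 + 5·5 + 3·2 = 3
h_38 = 0·3 + 5·4 + 3·5 = 0
h_39 = 0·0 + 5·3 + 3·4 = 6
h_40 = 0·6 + 5·0 + 3·3 = 2
h_41 = 0·2 + 5·6 + 3·0 = 2
h_42 = 0·2 + 5·2 + 3·6 = 0
h_43 = 0·0 + 5·2 + 3·2 = 2
h_44 = 0·2 + 5·0 + 3·2 = 6
h_45 = 0·6 + 5·2 + 3·0 = 3
h_46 = 0·3 + 5·6 + 3·2 = 1
h_47 = 0·1 + 5·3 + 3·6 = 5
h_48 = 0·5 + 5·1 + 3·3 = 0
h_49 = 0·0 + 5·5 + 3·1 = 0
h_50 = 0·0 + 5·0 + 3·5 = 1
(h_48, h_49, h_50) = (0, 0, 1) = (h_0, h_1, h_2), so the sequence has period 48.
155 ≡ 11 (mod 48), hence h_155 = h_11 = 1.

1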